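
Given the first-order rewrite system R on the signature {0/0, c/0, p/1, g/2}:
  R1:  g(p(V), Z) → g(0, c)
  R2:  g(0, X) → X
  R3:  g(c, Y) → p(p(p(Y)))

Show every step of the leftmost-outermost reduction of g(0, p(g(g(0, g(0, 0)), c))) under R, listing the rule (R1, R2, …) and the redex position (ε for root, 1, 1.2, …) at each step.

p(c)

1. g(0, p(g(g(0, g(0, 0)), c)))  →  p(g(g(0, g(0, 0)), c))   [R2 at ε]
2. p(g(g(0, g(0, 0)), c))  →  p(g(g(0, 0), c))   [R2 at 1.1]
3. p(g(g(0, 0), c))  →  p(g(0, c))   [R2 at 1.1]
4. p(g(0, c))  →  p(c)   [R2 at 1]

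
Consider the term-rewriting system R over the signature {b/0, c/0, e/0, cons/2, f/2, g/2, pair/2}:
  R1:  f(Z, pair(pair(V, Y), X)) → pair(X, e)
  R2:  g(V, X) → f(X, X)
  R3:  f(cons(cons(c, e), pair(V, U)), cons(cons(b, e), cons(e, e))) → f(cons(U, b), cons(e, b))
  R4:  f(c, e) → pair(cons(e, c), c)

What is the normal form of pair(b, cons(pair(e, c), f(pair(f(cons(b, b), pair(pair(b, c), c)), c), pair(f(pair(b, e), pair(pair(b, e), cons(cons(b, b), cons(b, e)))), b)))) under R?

1. pair(b, cons(pair(e, c), f(pair(f(cons(b, b), pair(pair(b, c), c)), c), pair(f(pair(b, e), pair(pair(b, e), cons(cons(b, b), cons(b, e)))), b))))  →  pair(b, cons(pair(e, c), f(pair(pair(c, e), c), pair(f(pair(b, e), pair(pair(b, e), cons(cons(b, b), cons(b, e)))), b))))   [R1 at 2.2.1.1]
2. pair(b, cons(pair(e, c), f(pair(pair(c, e), c), pair(f(pair(b, e), pair(pair(b, e), cons(cons(b, b), cons(b, e)))), b))))  →  pair(b, cons(pair(e, c), f(pair(pair(c, e), c), pair(pair(cons(cons(b, b), cons(b, e)), e), b))))   [R1 at 2.2.2.1]
3. pair(b, cons(pair(e, c), f(pair(pair(c, e), c), pair(pair(cons(cons(b, b), cons(b, e)), e), b))))  →  pair(b, cons(pair(e, c), pair(b, e)))   [R1 at 2.2]

pair(b, cons(pair(e, c), pair(b, e)))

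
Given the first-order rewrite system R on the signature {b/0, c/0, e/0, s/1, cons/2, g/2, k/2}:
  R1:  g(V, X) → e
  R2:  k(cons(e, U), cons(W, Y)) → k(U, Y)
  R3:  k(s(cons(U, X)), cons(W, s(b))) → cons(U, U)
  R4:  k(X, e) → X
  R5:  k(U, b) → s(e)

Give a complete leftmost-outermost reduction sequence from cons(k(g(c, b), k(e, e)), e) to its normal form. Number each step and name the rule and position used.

1. cons(k(g(c, b), k(e, e)), e)  →  cons(k(e, k(e, e)), e)   [R1 at 1.1]
2. cons(k(e, k(e, e)), e)  →  cons(k(e, e), e)   [R4 at 1.2]
3. cons(k(e, e), e)  →  cons(e, e)   [R4 at 1]

cons(e, e)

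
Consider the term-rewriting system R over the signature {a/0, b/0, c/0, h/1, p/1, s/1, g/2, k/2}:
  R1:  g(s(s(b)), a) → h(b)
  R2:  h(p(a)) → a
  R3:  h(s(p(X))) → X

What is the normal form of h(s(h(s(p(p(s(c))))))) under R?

1. h(s(h(s(p(p(s(c)))))))  →  h(s(p(s(c))))   [R3 at 1.1]
2. h(s(p(s(c))))  →  s(c)   [R3 at ε]

s(c)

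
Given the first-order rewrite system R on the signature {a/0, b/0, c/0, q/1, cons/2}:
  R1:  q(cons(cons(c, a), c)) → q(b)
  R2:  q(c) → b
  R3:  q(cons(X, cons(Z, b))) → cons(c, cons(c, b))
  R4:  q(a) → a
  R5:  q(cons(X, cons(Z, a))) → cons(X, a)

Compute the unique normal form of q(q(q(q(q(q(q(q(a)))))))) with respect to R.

1. q(q(q(q(q(q(q(q(a))))))))  →  q(q(q(q(q(q(q(a)))))))   [R4 at 1.1.1.1.1.1.1]
2. q(q(q(q(q(q(q(a)))))))  →  q(q(q(q(q(q(a))))))   [R4 at 1.1.1.1.1.1]
3. q(q(q(q(q(q(a))))))  →  q(q(q(q(q(a)))))   [R4 at 1.1.1.1.1]
4. q(q(q(q(q(a)))))  →  q(q(q(q(a))))   [R4 at 1.1.1.1]
5. q(q(q(q(a))))  →  q(q(q(a)))   [R4 at 1.1.1]
6. q(q(q(a)))  →  q(q(a))   [R4 at 1.1]
7. q(q(a))  →  q(a)   [R4 at 1]
8. q(a)  →  a   [R4 at ε]

a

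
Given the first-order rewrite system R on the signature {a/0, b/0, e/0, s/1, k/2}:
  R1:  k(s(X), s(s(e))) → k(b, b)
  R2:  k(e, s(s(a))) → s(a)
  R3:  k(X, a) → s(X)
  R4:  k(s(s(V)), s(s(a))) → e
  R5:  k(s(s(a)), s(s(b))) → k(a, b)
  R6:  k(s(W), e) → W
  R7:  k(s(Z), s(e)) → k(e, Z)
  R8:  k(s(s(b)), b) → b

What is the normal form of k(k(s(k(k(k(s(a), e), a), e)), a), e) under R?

s(a)

1. k(k(s(k(k(k(s(a), e), a), e)), a), e)  →  k(s(s(k(k(k(s(a), e), a), e))), e)   [R3 at 1]
2. k(s(s(k(k(k(s(a), e), a), e))), e)  →  s(k(k(k(s(a), e), a), e))   [R6 at ε]
3. s(k(k(k(s(a), e), a), e))  →  s(k(s(k(s(a), e)), e))   [R3 at 1.1]
4. s(k(s(k(s(a), e)), e))  →  s(k(s(a), e))   [R6 at 1]
5. s(k(s(a), e))  →  s(a)   [R6 at 1]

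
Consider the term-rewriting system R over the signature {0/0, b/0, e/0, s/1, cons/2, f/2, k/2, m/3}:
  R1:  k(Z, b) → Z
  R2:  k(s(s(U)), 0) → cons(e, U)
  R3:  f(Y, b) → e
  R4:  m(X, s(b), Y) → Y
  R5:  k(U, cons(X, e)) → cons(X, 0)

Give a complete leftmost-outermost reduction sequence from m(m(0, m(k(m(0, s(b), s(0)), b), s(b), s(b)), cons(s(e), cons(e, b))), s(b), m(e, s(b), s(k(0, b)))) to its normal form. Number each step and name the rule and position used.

s(0)

1. m(m(0, m(k(m(0, s(b), s(0)), b), s(b), s(b)), cons(s(e), cons(e, b))), s(b), m(e, s(b), s(k(0, b))))  →  m(e, s(b), s(k(0, b)))   [R4 at ε]
2. m(e, s(b), s(k(0, b)))  →  s(k(0, b))   [R4 at ε]
3. s(k(0, b))  →  s(0)   [R1 at 1]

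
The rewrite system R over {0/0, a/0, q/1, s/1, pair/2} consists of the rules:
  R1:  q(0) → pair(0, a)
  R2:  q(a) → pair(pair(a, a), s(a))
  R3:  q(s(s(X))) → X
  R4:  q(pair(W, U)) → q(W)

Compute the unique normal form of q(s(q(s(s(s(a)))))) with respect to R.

a

1. q(s(q(s(s(s(a))))))  →  q(s(s(a)))   [R3 at 1.1]
2. q(s(s(a)))  →  a   [R3 at ε]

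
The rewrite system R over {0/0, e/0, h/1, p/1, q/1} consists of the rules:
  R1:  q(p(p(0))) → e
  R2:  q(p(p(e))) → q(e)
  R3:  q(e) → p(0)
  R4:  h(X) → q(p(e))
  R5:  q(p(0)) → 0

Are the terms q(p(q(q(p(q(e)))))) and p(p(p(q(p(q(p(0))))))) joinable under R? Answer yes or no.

Reduce t₁ = q(p(q(q(p(q(e)))))):
1. q(p(q(q(p(q(e))))))  →  q(p(q(q(p(p(0))))))   [R3 at 1.1.1.1.1]
2. q(p(q(q(p(p(0))))))  →  q(p(q(e)))   [R1 at 1.1.1]
3. q(p(q(e)))  →  q(p(p(0)))   [R3 at 1.1]
4. q(p(p(0)))  →  e   [R1 at ε]

Reduce t₂ = p(p(p(q(p(q(p(0))))))):
1. p(p(p(q(p(q(p(0)))))))  →  p(p(p(q(p(0)))))   [R5 at 1.1.1.1.1]
2. p(p(p(q(p(0)))))  →  p(p(p(0)))   [R5 at 1.1.1]

no — NF(t₁) = e, NF(t₂) = p(p(p(0)))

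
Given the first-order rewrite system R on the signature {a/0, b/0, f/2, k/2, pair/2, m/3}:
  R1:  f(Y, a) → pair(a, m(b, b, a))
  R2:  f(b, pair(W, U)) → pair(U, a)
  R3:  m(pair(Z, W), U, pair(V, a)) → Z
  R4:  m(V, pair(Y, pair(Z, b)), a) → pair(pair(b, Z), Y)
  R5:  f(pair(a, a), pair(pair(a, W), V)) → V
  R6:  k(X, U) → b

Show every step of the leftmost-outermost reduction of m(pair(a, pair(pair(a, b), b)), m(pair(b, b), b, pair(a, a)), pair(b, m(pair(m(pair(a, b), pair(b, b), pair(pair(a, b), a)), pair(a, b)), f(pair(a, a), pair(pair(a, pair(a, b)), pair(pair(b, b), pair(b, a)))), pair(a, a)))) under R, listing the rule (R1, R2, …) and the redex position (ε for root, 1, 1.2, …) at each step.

1. m(pair(a, pair(pair(a, b), b)), m(pair(b, b), b, pair(a, a)), pair(b, m(pair(m(pair(a, b), pair(b, b), pair(pair(a, b), a)), pair(a, b)), f(pair(a, a), pair(pair(a, pair(a, b)), pair(pair(b, b), pair(b, a)))), pair(a, a))))  →  m(pair(a, pair(pair(a, b), b)), b, pair(b, m(pair(m(pair(a, b), pair(b, b), pair(pair(a, b), a)), pair(a, b)), f(pair(a, a), pair(pair(a, pair(a, b)), pair(pair(b, b), pair(b, a)))), pair(a, a))))   [R3 at 2]
2. m(pair(a, pair(pair(a, b), b)), b, pair(b, m(pair(m(pair(a, b), pair(b, b), pair(pair(a, b), a)), pair(a, b)), f(pair(a, a), pair(pair(a, pair(a, b)), pair(pair(b, b), pair(b, a)))), pair(a, a))))  →  m(pair(a, pair(pair(a, b), b)), b, pair(b, m(pair(a, b), pair(b, b), pair(pair(a, b), a))))   [R3 at 3.2]
3. m(pair(a, pair(pair(a, b), b)), b, pair(b, m(pair(a, b), pair(b, b), pair(pair(a, b), a))))  →  m(pair(a, pair(pair(a, b), b)), b, pair(b, a))   [R3 at 3.2]
4. m(pair(a, pair(pair(a, b), b)), b, pair(b, a))  →  a   [R3 at ε]

a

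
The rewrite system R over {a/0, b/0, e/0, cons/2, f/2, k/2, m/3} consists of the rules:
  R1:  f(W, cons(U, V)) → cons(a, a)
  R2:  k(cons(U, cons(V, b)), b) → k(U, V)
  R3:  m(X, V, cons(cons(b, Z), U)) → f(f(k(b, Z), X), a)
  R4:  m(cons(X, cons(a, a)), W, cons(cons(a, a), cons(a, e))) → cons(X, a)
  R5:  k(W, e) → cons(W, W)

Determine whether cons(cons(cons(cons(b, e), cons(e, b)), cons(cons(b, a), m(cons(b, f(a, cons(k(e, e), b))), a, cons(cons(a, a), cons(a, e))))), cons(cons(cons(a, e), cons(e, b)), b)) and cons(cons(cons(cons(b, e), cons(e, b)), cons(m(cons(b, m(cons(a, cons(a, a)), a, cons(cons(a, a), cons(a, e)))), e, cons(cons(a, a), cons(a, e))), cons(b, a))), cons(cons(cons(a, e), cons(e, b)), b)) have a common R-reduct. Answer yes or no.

yes — NF(t₁) = cons(cons(cons(cons(b, e), cons(e, b)), cons(cons(b, a), cons(b, a))), cons(cons(cons(a, e), cons(e, b)), b)), NF(t₂) = cons(cons(cons(cons(b, e), cons(e, b)), cons(cons(b, a), cons(b, a))), cons(cons(cons(a, e), cons(e, b)), b))

Reduce t₁ = cons(cons(cons(cons(b, e), cons(e, b)), cons(cons(b, a), m(cons(b, f(a, cons(k(e, e), b))), a, cons(cons(a, a), cons(a, e))))), cons(cons(cons(a, e), cons(e, b)), b)):
1. cons(cons(cons(cons(b, e), cons(e, b)), cons(cons(b, a), m(cons(b, f(a, cons(k(e, e), b))), a, cons(cons(a, a), cons(a, e))))), cons(cons(cons(a, e), cons(e, b)), b))  →  cons(cons(cons(cons(b, e), cons(e, b)), cons(cons(b, a), m(cons(b, cons(a, a)), a, cons(cons(a, a), cons(a, e))))), cons(cons(cons(a, e), cons(e, b)), b))   [R1 at 1.2.2.1.2]
2. cons(cons(cons(cons(b, e), cons(e, b)), cons(cons(b, a), m(cons(b, cons(a, a)), a, cons(cons(a, a), cons(a, e))))), cons(cons(cons(a, e), cons(e, b)), b))  →  cons(cons(cons(cons(b, e), cons(e, b)), cons(cons(b, a), cons(b, a))), cons(cons(cons(a, e), cons(e, b)), b))   [R4 at 1.2.2]

Reduce t₂ = cons(cons(cons(cons(b, e), cons(e, b)), cons(m(cons(b, m(cons(a, cons(a, a)), a, cons(cons(a, a), cons(a, e)))), e, cons(cons(a, a), cons(a, e))), cons(b, a))), cons(cons(cons(a, e), cons(e, b)), b)):
1. cons(cons(cons(cons(b, e), cons(e, b)), cons(m(cons(b, m(cons(a, cons(a, a)), a, cons(cons(a, a), cons(a, e)))), e, cons(cons(a, a), cons(a, e))), cons(b, a))), cons(cons(cons(a, e), cons(e, b)), b))  →  cons(cons(cons(cons(b, e), cons(e, b)), cons(m(cons(b, cons(a, a)), e, cons(cons(a, a), cons(a, e))), cons(b, a))), cons(cons(cons(a, e), cons(e, b)), b))   [R4 at 1.2.1.1.2]
2. cons(cons(cons(cons(b, e), cons(e, b)), cons(m(cons(b, cons(a, a)), e, cons(cons(a, a), cons(a, e))), cons(b, a))), cons(cons(cons(a, e), cons(e, b)), b))  →  cons(cons(cons(cons(b, e), cons(e, b)), cons(cons(b, a), cons(b, a))), cons(cons(cons(a, e), cons(e, b)), b))   [R4 at 1.2.1]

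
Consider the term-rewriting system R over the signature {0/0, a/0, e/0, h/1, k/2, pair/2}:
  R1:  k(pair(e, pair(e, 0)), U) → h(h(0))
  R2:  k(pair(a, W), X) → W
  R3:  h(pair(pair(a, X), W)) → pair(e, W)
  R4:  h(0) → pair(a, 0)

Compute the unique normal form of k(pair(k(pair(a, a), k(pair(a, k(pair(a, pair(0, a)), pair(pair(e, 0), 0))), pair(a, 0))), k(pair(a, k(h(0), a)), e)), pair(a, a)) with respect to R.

1. k(pair(k(pair(a, a), k(pair(a, k(pair(a, pair(0, a)), pair(pair(e, 0), 0))), pair(a, 0))), k(pair(a, k(h(0), a)), e)), pair(a, a))  →  k(pair(a, k(pair(a, k(h(0), a)), e)), pair(a, a))   [R2 at 1.1]
2. k(pair(a, k(pair(a, k(h(0), a)), e)), pair(a, a))  →  k(pair(a, k(h(0), a)), e)   [R2 at ε]
3. k(pair(a, k(h(0), a)), e)  →  k(h(0), a)   [R2 at ε]
4. k(h(0), a)  →  k(pair(a, 0), a)   [R4 at 1]
5. k(pair(a, 0), a)  →  0   [R2 at ε]

0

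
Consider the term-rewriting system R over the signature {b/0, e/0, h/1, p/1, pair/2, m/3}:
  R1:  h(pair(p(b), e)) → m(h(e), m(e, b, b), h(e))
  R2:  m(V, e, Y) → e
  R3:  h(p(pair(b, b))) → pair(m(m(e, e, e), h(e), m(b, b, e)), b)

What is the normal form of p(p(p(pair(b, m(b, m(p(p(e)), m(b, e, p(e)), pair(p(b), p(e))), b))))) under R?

1. p(p(p(pair(b, m(b, m(p(p(e)), m(b, e, p(e)), pair(p(b), p(e))), b)))))  →  p(p(p(pair(b, m(b, m(p(p(e)), e, pair(p(b), p(e))), b)))))   [R2 at 1.1.1.2.2.2]
2. p(p(p(pair(b, m(b, m(p(p(e)), e, pair(p(b), p(e))), b)))))  →  p(p(p(pair(b, m(b, e, b)))))   [R2 at 1.1.1.2.2]
3. p(p(p(pair(b, m(b, e, b)))))  →  p(p(p(pair(b, e))))   [R2 at 1.1.1.2]

p(p(p(pair(b, e))))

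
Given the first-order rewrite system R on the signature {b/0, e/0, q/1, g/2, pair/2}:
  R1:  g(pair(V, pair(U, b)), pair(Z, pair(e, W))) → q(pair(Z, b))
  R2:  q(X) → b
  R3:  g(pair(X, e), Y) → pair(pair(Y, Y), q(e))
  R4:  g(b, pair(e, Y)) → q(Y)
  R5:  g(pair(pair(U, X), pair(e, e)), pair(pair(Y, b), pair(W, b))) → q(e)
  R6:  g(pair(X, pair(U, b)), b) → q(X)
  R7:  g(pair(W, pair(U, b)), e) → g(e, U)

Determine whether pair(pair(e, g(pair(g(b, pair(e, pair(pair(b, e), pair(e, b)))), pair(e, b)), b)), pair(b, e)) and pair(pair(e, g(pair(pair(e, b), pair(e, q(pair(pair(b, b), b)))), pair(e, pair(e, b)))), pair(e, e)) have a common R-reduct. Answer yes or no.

Reduce t₁ = pair(pair(e, g(pair(g(b, pair(e, pair(pair(b, e), pair(e, b)))), pair(e, b)), b)), pair(b, e)):
1. pair(pair(e, g(pair(g(b, pair(e, pair(pair(b, e), pair(e, b)))), pair(e, b)), b)), pair(b, e))  →  pair(pair(e, q(g(b, pair(e, pair(pair(b, e), pair(e, b)))))), pair(b, e))   [R6 at 1.2]
2. pair(pair(e, q(g(b, pair(e, pair(pair(b, e), pair(e, b)))))), pair(b, e))  →  pair(pair(e, b), pair(b, e))   [R2 at 1.2]

Reduce t₂ = pair(pair(e, g(pair(pair(e, b), pair(e, q(pair(pair(b, b), b)))), pair(e, pair(e, b)))), pair(e, e)):
1. pair(pair(e, g(pair(pair(e, b), pair(e, q(pair(pair(b, b), b)))), pair(e, pair(e, b)))), pair(e, e))  →  pair(pair(e, g(pair(pair(e, b), pair(e, b)), pair(e, pair(e, b)))), pair(e, e))   [R2 at 1.2.1.2.2]
2. pair(pair(e, g(pair(pair(e, b), pair(e, b)), pair(e, pair(e, b)))), pair(e, e))  →  pair(pair(e, q(pair(e, b))), pair(e, e))   [R1 at 1.2]
3. pair(pair(e, q(pair(e, b))), pair(e, e))  →  pair(pair(e, b), pair(e, e))   [R2 at 1.2]

no — NF(t₁) = pair(pair(e, b), pair(b, e)), NF(t₂) = pair(pair(e, b), pair(e, e))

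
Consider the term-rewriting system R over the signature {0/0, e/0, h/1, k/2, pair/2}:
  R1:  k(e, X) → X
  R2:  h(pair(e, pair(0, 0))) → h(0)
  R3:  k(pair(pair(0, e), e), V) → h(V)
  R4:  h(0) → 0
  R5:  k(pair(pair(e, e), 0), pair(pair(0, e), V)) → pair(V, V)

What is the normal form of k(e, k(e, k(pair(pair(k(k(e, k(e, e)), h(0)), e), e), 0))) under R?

0

1. k(e, k(e, k(pair(pair(k(k(e, k(e, e)), h(0)), e), e), 0)))  →  k(e, k(pair(pair(k(k(e, k(e, e)), h(0)), e), e), 0))   [R1 at ε]
2. k(e, k(pair(pair(k(k(e, k(e, e)), h(0)), e), e), 0))  →  k(pair(pair(k(k(e, k(e, e)), h(0)), e), e), 0)   [R1 at ε]
3. k(pair(pair(k(k(e, k(e, e)), h(0)), e), e), 0)  →  k(pair(pair(k(k(e, e), h(0)), e), e), 0)   [R1 at 1.1.1.1]
4. k(pair(pair(k(k(e, e), h(0)), e), e), 0)  →  k(pair(pair(k(e, h(0)), e), e), 0)   [R1 at 1.1.1.1]
5. k(pair(pair(k(e, h(0)), e), e), 0)  →  k(pair(pair(h(0), e), e), 0)   [R1 at 1.1.1]
6. k(pair(pair(h(0), e), e), 0)  →  k(pair(pair(0, e), e), 0)   [R4 at 1.1.1]
7. k(pair(pair(0, e), e), 0)  →  h(0)   [R3 at ε]
8. h(0)  →  0   [R4 at ε]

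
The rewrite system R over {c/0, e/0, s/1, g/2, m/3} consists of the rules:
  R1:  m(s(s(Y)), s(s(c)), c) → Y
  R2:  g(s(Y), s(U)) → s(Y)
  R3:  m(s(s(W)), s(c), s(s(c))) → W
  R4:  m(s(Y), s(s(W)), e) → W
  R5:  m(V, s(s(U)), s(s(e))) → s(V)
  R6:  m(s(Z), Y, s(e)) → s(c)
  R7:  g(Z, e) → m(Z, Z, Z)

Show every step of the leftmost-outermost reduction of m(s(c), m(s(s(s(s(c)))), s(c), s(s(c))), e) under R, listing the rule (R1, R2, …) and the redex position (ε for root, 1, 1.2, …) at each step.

c

1. m(s(c), m(s(s(s(s(c)))), s(c), s(s(c))), e)  →  m(s(c), s(s(c)), e)   [R3 at 2]
2. m(s(c), s(s(c)), e)  →  c   [R4 at ε]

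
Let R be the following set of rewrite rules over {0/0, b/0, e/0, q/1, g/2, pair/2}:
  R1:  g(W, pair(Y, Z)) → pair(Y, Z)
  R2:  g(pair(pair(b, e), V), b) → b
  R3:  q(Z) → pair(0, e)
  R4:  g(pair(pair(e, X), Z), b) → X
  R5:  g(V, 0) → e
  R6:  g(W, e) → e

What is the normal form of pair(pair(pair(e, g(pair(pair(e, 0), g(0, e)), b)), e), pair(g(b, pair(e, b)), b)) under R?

1. pair(pair(pair(e, g(pair(pair(e, 0), g(0, e)), b)), e), pair(g(b, pair(e, b)), b))  →  pair(pair(pair(e, 0), e), pair(g(b, pair(e, b)), b))   [R4 at 1.1.2]
2. pair(pair(pair(e, 0), e), pair(g(b, pair(e, b)), b))  →  pair(pair(pair(e, 0), e), pair(pair(e, b), b))   [R1 at 2.1]

pair(pair(pair(e, 0), e), pair(pair(e, b), b))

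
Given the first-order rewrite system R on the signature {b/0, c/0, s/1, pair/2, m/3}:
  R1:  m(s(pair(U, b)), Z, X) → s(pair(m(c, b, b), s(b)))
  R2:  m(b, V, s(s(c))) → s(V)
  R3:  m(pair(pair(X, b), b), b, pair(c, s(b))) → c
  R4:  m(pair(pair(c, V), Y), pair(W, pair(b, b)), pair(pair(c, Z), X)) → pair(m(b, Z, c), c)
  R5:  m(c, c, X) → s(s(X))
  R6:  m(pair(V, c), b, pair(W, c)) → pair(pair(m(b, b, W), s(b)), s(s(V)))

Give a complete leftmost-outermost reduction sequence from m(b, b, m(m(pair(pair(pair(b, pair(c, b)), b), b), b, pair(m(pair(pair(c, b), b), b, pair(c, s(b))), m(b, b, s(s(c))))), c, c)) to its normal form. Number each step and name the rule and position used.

1. m(b, b, m(m(pair(pair(pair(b, pair(c, b)), b), b), b, pair(m(pair(pair(c, b), b), b, pair(c, s(b))), m(b, b, s(s(c))))), c, c))  →  m(b, b, m(m(pair(pair(pair(b, pair(c, b)), b), b), b, pair(c, m(b, b, s(s(c))))), c, c))   [R3 at 3.1.3.1]
2. m(b, b, m(m(pair(pair(pair(b, pair(c, b)), b), b), b, pair(c, m(b, b, s(s(c))))), c, c))  →  m(b, b, m(m(pair(pair(pair(b, pair(c, b)), b), b), b, pair(c, s(b))), c, c))   [R2 at 3.1.3.2]
3. m(b, b, m(m(pair(pair(pair(b, pair(c, b)), b), b), b, pair(c, s(b))), c, c))  →  m(b, b, m(c, c, c))   [R3 at 3.1]
4. m(b, b, m(c, c, c))  →  m(b, b, s(s(c)))   [R5 at 3]
5. m(b, b, s(s(c)))  →  s(b)   [R2 at ε]

s(b)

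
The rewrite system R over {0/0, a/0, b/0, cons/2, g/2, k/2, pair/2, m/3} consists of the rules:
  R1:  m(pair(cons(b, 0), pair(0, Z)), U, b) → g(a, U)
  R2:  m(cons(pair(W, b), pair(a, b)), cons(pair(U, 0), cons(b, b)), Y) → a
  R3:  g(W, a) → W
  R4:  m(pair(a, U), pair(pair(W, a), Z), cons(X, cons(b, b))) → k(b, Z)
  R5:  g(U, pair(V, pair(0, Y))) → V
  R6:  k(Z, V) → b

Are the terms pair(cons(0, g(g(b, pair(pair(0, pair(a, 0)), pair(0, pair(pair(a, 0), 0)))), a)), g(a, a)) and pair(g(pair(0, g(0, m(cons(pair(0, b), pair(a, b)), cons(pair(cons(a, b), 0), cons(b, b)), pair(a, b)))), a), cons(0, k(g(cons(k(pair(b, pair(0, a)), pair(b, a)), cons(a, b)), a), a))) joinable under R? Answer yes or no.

no — NF(t₁) = pair(cons(0, pair(0, pair(a, 0))), a), NF(t₂) = pair(pair(0, 0), cons(0, b))

Reduce t₁ = pair(cons(0, g(g(b, pair(pair(0, pair(a, 0)), pair(0, pair(pair(a, 0), 0)))), a)), g(a, a)):
1. pair(cons(0, g(g(b, pair(pair(0, pair(a, 0)), pair(0, pair(pair(a, 0), 0)))), a)), g(a, a))  →  pair(cons(0, g(b, pair(pair(0, pair(a, 0)), pair(0, pair(pair(a, 0), 0))))), g(a, a))   [R3 at 1.2]
2. pair(cons(0, g(b, pair(pair(0, pair(a, 0)), pair(0, pair(pair(a, 0), 0))))), g(a, a))  →  pair(cons(0, pair(0, pair(a, 0))), g(a, a))   [R5 at 1.2]
3. pair(cons(0, pair(0, pair(a, 0))), g(a, a))  →  pair(cons(0, pair(0, pair(a, 0))), a)   [R3 at 2]

Reduce t₂ = pair(g(pair(0, g(0, m(cons(pair(0, b), pair(a, b)), cons(pair(cons(a, b), 0), cons(b, b)), pair(a, b)))), a), cons(0, k(g(cons(k(pair(b, pair(0, a)), pair(b, a)), cons(a, b)), a), a))):
1. pair(g(pair(0, g(0, m(cons(pair(0, b), pair(a, b)), cons(pair(cons(a, b), 0), cons(b, b)), pair(a, b)))), a), cons(0, k(g(cons(k(pair(b, pair(0, a)), pair(b, a)), cons(a, b)), a), a)))  →  pair(pair(0, g(0, m(cons(pair(0, b), pair(a, b)), cons(pair(cons(a, b), 0), cons(b, b)), pair(a, b)))), cons(0, k(g(cons(k(pair(b, pair(0, a)), pair(b, a)), cons(a, b)), a), a)))   [R3 at 1]
2. pair(pair(0, g(0, m(cons(pair(0, b), pair(a, b)), cons(pair(cons(a, b), 0), cons(b, b)), pair(a, b)))), cons(0, k(g(cons(k(pair(b, pair(0, a)), pair(b, a)), cons(a, b)), a), a)))  →  pair(pair(0, g(0, a)), cons(0, k(g(cons(k(pair(b, pair(0, a)), pair(b, a)), cons(a, b)), a), a)))   [R2 at 1.2.2]
3. pair(pair(0, g(0, a)), cons(0, k(g(cons(k(pair(b, pair(0, a)), pair(b, a)), cons(a, b)), a), a)))  →  pair(pair(0, 0), cons(0, k(g(cons(k(pair(b, pair(0, a)), pair(b, a)), cons(a, b)), a), a)))   [R3 at 1.2]
4. pair(pair(0, 0), cons(0, k(g(cons(k(pair(b, pair(0, a)), pair(b, a)), cons(a, b)), a), a)))  →  pair(pair(0, 0), cons(0, b))   [R6 at 2.2]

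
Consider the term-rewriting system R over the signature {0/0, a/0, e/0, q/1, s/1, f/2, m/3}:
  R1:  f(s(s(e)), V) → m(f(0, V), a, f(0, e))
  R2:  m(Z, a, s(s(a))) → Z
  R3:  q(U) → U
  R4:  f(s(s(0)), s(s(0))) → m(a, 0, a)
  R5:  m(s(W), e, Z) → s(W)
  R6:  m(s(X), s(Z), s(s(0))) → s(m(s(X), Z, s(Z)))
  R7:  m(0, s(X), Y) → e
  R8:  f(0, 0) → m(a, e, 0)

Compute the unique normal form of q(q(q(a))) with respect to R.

1. q(q(q(a)))  →  q(q(a))   [R3 at ε]
2. q(q(a))  →  q(a)   [R3 at ε]
3. q(a)  →  a   [R3 at ε]

a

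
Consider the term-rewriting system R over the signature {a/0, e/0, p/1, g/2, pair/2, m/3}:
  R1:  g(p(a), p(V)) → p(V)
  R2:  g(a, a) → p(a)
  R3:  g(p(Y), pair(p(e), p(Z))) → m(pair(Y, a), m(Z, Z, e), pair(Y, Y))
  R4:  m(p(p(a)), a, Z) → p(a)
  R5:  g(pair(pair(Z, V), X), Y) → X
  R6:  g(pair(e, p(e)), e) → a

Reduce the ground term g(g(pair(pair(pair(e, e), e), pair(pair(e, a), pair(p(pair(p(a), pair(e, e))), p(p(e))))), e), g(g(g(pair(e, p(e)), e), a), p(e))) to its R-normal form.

1. g(g(pair(pair(pair(e, e), e), pair(pair(e, a), pair(p(pair(p(a), pair(e, e))), p(p(e))))), e), g(g(g(pair(e, p(e)), e), a), p(e)))  →  g(pair(pair(e, a), pair(p(pair(p(a), pair(e, e))), p(p(e)))), g(g(g(pair(e, p(e)), e), a), p(e)))   [R5 at 1]
2. g(pair(pair(e, a), pair(p(pair(p(a), pair(e, e))), p(p(e)))), g(g(g(pair(e, p(e)), e), a), p(e)))  →  pair(p(pair(p(a), pair(e, e))), p(p(e)))   [R5 at ε]

pair(p(pair(p(a), pair(e, e))), p(p(e)))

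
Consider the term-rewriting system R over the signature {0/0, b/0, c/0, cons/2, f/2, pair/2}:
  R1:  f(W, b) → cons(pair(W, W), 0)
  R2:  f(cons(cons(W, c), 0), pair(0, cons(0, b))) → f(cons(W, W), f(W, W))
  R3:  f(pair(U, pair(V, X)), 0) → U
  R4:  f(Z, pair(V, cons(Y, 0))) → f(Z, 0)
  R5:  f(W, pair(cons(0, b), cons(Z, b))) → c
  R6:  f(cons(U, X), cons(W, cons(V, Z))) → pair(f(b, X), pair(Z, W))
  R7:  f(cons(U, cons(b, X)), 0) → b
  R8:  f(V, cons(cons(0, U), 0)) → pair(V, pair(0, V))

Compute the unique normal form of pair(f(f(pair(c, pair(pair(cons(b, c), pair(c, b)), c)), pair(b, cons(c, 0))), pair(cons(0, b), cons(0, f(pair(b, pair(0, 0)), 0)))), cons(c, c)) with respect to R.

pair(c, cons(c, c))

1. pair(f(f(pair(c, pair(pair(cons(b, c), pair(c, b)), c)), pair(b, cons(c, 0))), pair(cons(0, b), cons(0, f(pair(b, pair(0, 0)), 0)))), cons(c, c))  →  pair(f(f(pair(c, pair(pair(cons(b, c), pair(c, b)), c)), 0), pair(cons(0, b), cons(0, f(pair(b, pair(0, 0)), 0)))), cons(c, c))   [R4 at 1.1]
2. pair(f(f(pair(c, pair(pair(cons(b, c), pair(c, b)), c)), 0), pair(cons(0, b), cons(0, f(pair(b, pair(0, 0)), 0)))), cons(c, c))  →  pair(f(c, pair(cons(0, b), cons(0, f(pair(b, pair(0, 0)), 0)))), cons(c, c))   [R3 at 1.1]
3. pair(f(c, pair(cons(0, b), cons(0, f(pair(b, pair(0, 0)), 0)))), cons(c, c))  →  pair(f(c, pair(cons(0, b), cons(0, b))), cons(c, c))   [R3 at 1.2.2.2]
4. pair(f(c, pair(cons(0, b), cons(0, b))), cons(c, c))  →  pair(c, cons(c, c))   [R5 at 1]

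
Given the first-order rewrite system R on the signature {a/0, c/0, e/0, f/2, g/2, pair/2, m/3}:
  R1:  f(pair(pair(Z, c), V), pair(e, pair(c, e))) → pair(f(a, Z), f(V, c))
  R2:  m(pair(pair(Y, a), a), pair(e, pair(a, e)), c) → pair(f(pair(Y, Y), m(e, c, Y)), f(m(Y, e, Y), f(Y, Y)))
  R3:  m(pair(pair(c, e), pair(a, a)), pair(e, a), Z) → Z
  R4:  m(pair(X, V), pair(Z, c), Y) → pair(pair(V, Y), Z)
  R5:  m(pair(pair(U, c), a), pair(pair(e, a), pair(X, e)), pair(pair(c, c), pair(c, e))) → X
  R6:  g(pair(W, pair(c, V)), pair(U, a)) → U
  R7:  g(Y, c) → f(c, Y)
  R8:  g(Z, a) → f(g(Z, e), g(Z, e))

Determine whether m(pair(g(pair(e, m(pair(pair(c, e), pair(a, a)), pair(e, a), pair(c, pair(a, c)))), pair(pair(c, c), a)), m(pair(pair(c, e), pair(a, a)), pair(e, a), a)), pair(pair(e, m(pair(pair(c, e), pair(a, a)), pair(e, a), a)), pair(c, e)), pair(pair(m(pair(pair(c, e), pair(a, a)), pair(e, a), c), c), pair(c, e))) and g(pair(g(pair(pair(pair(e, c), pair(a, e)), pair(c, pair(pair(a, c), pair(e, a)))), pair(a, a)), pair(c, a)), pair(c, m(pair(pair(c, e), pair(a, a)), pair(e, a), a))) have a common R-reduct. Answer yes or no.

Reduce t₁ = m(pair(g(pair(e, m(pair(pair(c, e), pair(a, a)), pair(e, a), pair(c, pair(a, c)))), pair(pair(c, c), a)), m(pair(pair(c, e), pair(a, a)), pair(e, a), a)), pair(pair(e, m(pair(pair(c, e), pair(a, a)), pair(e, a), a)), pair(c, e)), pair(pair(m(pair(pair(c, e), pair(a, a)), pair(e, a), c), c), pair(c, e))):
1. m(pair(g(pair(e, m(pair(pair(c, e), pair(a, a)), pair(e, a), pair(c, pair(a, c)))), pair(pair(c, c), a)), m(pair(pair(c, e), pair(a, a)), pair(e, a), a)), pair(pair(e, m(pair(pair(c, e), pair(a, a)), pair(e, a), a)), pair(c, e)), pair(pair(m(pair(pair(c, e), pair(a, a)), pair(e, a), c), c), pair(c, e)))  →  m(pair(g(pair(e, pair(c, pair(a, c))), pair(pair(c, c), a)), m(pair(pair(c, e), pair(a, a)), pair(e, a), a)), pair(pair(e, m(pair(pair(c, e), pair(a, a)), pair(e, a), a)), pair(c, e)), pair(pair(m(pair(pair(c, e), pair(a, a)), pair(e, a), c), c), pair(c, e)))   [R3 at 1.1.1.2]
2. m(pair(g(pair(e, pair(c, pair(a, c))), pair(pair(c, c), a)), m(pair(pair(c, e), pair(a, a)), pair(e, a), a)), pair(pair(e, m(pair(pair(c, e), pair(a, a)), pair(e, a), a)), pair(c, e)), pair(pair(m(pair(pair(c, e), pair(a, a)), pair(e, a), c), c), pair(c, e)))  →  m(pair(pair(c, c), m(pair(pair(c, e), pair(a, a)), pair(e, a), a)), pair(pair(e, m(pair(pair(c, e), pair(a, a)), pair(e, a), a)), pair(c, e)), pair(pair(m(pair(pair(c, e), pair(a, a)), pair(e, a), c), c), pair(c, e)))   [R6 at 1.1]
3. m(pair(pair(c, c), m(pair(pair(c, e), pair(a, a)), pair(e, a), a)), pair(pair(e, m(pair(pair(c, e), pair(a, a)), pair(e, a), a)), pair(c, e)), pair(pair(m(pair(pair(c, e), pair(a, a)), pair(e, a), c), c), pair(c, e)))  →  m(pair(pair(c, c), a), pair(pair(e, m(pair(pair(c, e), pair(a, a)), pair(e, a), a)), pair(c, e)), pair(pair(m(pair(pair(c, e), pair(a, a)), pair(e, a), c), c), pair(c, e)))   [R3 at 1.2]
4. m(pair(pair(c, c), a), pair(pair(e, m(pair(pair(c, e), pair(a, a)), pair(e, a), a)), pair(c, e)), pair(pair(m(pair(pair(c, e), pair(a, a)), pair(e, a), c), c), pair(c, e)))  →  m(pair(pair(c, c), a), pair(pair(e, a), pair(c, e)), pair(pair(m(pair(pair(c, e), pair(a, a)), pair(e, a), c), c), pair(c, e)))   [R3 at 2.1.2]
5. m(pair(pair(c, c), a), pair(pair(e, a), pair(c, e)), pair(pair(m(pair(pair(c, e), pair(a, a)), pair(e, a), c), c), pair(c, e)))  →  m(pair(pair(c, c), a), pair(pair(e, a), pair(c, e)), pair(pair(c, c), pair(c, e)))   [R3 at 3.1.1]
6. m(pair(pair(c, c), a), pair(pair(e, a), pair(c, e)), pair(pair(c, c), pair(c, e)))  →  c   [R5 at ε]

Reduce t₂ = g(pair(g(pair(pair(pair(e, c), pair(a, e)), pair(c, pair(pair(a, c), pair(e, a)))), pair(a, a)), pair(c, a)), pair(c, m(pair(pair(c, e), pair(a, a)), pair(e, a), a))):
1. g(pair(g(pair(pair(pair(e, c), pair(a, e)), pair(c, pair(pair(a, c), pair(e, a)))), pair(a, a)), pair(c, a)), pair(c, m(pair(pair(c, e), pair(a, a)), pair(e, a), a)))  →  g(pair(a, pair(c, a)), pair(c, m(pair(pair(c, e), pair(a, a)), pair(e, a), a)))   [R6 at 1.1]
2. g(pair(a, pair(c, a)), pair(c, m(pair(pair(c, e), pair(a, a)), pair(e, a), a)))  →  g(pair(a, pair(c, a)), pair(c, a))   [R3 at 2.2]
3. g(pair(a, pair(c, a)), pair(c, a))  →  c   [R6 at ε]

yes — NF(t₁) = c, NF(t₂) = c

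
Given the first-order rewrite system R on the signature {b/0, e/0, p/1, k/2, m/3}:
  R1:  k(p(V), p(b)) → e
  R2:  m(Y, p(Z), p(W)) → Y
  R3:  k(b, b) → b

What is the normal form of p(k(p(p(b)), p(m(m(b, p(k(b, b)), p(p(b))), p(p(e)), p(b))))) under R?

1. p(k(p(p(b)), p(m(m(b, p(k(b, b)), p(p(b))), p(p(e)), p(b)))))  →  p(k(p(p(b)), p(m(b, p(k(b, b)), p(p(b))))))   [R2 at 1.2.1]
2. p(k(p(p(b)), p(m(b, p(k(b, b)), p(p(b))))))  →  p(k(p(p(b)), p(b)))   [R2 at 1.2.1]
3. p(k(p(p(b)), p(b)))  →  p(e)   [R1 at 1]

p(e)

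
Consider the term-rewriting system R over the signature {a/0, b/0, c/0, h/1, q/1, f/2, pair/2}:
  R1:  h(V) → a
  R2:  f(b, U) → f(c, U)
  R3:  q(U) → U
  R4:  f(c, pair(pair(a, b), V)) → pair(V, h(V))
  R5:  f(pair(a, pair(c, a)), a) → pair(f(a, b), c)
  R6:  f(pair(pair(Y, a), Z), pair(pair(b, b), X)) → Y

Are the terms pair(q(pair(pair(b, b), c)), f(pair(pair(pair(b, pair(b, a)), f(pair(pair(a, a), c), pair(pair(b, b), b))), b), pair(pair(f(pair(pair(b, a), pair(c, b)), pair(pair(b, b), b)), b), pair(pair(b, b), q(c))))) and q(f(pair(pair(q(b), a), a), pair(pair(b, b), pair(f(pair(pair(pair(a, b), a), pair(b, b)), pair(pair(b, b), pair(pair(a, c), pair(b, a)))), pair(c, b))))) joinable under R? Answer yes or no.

no — NF(t₁) = pair(pair(pair(b, b), c), pair(b, pair(b, a))), NF(t₂) = b

Reduce t₁ = pair(q(pair(pair(b, b), c)), f(pair(pair(pair(b, pair(b, a)), f(pair(pair(a, a), c), pair(pair(b, b), b))), b), pair(pair(f(pair(pair(b, a), pair(c, b)), pair(pair(b, b), b)), b), pair(pair(b, b), q(c))))):
1. pair(q(pair(pair(b, b), c)), f(pair(pair(pair(b, pair(b, a)), f(pair(pair(a, a), c), pair(pair(b, b), b))), b), pair(pair(f(pair(pair(b, a), pair(c, b)), pair(pair(b, b), b)), b), pair(pair(b, b), q(c)))))  →  pair(pair(pair(b, b), c), f(pair(pair(pair(b, pair(b, a)), f(pair(pair(a, a), c), pair(pair(b, b), b))), b), pair(pair(f(pair(pair(b, a), pair(c, b)), pair(pair(b, b), b)), b), pair(pair(b, b), q(c)))))   [R3 at 1]
2. pair(pair(pair(b, b), c), f(pair(pair(pair(b, pair(b, a)), f(pair(pair(a, a), c), pair(pair(b, b), b))), b), pair(pair(f(pair(pair(b, a), pair(c, b)), pair(pair(b, b), b)), b), pair(pair(b, b), q(c)))))  →  pair(pair(pair(b, b), c), f(pair(pair(pair(b, pair(b, a)), a), b), pair(pair(f(pair(pair(b, a), pair(c, b)), pair(pair(b, b), b)), b), pair(pair(b, b), q(c)))))   [R6 at 2.1.1.2]
3. pair(pair(pair(b, b), c), f(pair(pair(pair(b, pair(b, a)), a), b), pair(pair(f(pair(pair(b, a), pair(c, b)), pair(pair(b, b), b)), b), pair(pair(b, b), q(c)))))  →  pair(pair(pair(b, b), c), f(pair(pair(pair(b, pair(b, a)), a), b), pair(pair(b, b), pair(pair(b, b), q(c)))))   [R6 at 2.2.1.1]
4. pair(pair(pair(b, b), c), f(pair(pair(pair(b, pair(b, a)), a), b), pair(pair(b, b), pair(pair(b, b), q(c)))))  →  pair(pair(pair(b, b), c), pair(b, pair(b, a)))   [R6 at 2]

Reduce t₂ = q(f(pair(pair(q(b), a), a), pair(pair(b, b), pair(f(pair(pair(pair(a, b), a), pair(b, b)), pair(pair(b, b), pair(pair(a, c), pair(b, a)))), pair(c, b))))):
1. q(f(pair(pair(q(b), a), a), pair(pair(b, b), pair(f(pair(pair(pair(a, b), a), pair(b, b)), pair(pair(b, b), pair(pair(a, c), pair(b, a)))), pair(c, b)))))  →  f(pair(pair(q(b), a), a), pair(pair(b, b), pair(f(pair(pair(pair(a, b), a), pair(b, b)), pair(pair(b, b), pair(pair(a, c), pair(b, a)))), pair(c, b))))   [R3 at ε]
2. f(pair(pair(q(b), a), a), pair(pair(b, b), pair(f(pair(pair(pair(a, b), a), pair(b, b)), pair(pair(b, b), pair(pair(a, c), pair(b, a)))), pair(c, b))))  →  q(b)   [R6 at ε]
3. q(b)  →  b   [R3 at ε]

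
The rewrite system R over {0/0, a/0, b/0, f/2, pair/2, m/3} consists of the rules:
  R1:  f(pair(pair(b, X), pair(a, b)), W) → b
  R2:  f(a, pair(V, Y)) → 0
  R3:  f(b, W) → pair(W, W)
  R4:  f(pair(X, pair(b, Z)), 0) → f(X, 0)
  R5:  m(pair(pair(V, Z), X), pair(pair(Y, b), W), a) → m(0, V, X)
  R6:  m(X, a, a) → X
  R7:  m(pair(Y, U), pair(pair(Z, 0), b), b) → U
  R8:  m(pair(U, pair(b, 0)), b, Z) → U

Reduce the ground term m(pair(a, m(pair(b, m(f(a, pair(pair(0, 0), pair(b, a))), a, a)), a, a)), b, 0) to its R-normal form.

1. m(pair(a, m(pair(b, m(f(a, pair(pair(0, 0), pair(b, a))), a, a)), a, a)), b, 0)  →  m(pair(a, pair(b, m(f(a, pair(pair(0, 0), pair(b, a))), a, a))), b, 0)   [R6 at 1.2]
2. m(pair(a, pair(b, m(f(a, pair(pair(0, 0), pair(b, a))), a, a))), b, 0)  →  m(pair(a, pair(b, f(a, pair(pair(0, 0), pair(b, a))))), b, 0)   [R6 at 1.2.2]
3. m(pair(a, pair(b, f(a, pair(pair(0, 0), pair(b, a))))), b, 0)  →  m(pair(a, pair(b, 0)), b, 0)   [R2 at 1.2.2]
4. m(pair(a, pair(b, 0)), b, 0)  →  a   [R8 at ε]

a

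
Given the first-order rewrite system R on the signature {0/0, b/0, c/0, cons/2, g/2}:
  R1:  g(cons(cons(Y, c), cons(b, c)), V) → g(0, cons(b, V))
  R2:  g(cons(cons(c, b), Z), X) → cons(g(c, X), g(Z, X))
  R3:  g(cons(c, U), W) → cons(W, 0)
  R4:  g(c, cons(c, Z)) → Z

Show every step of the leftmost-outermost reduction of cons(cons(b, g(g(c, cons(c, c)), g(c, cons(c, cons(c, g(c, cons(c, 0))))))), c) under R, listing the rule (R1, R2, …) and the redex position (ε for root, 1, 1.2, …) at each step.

1. cons(cons(b, g(g(c, cons(c, c)), g(c, cons(c, cons(c, g(c, cons(c, 0))))))), c)  →  cons(cons(b, g(c, g(c, cons(c, cons(c, g(c, cons(c, 0))))))), c)   [R4 at 1.2.1]
2. cons(cons(b, g(c, g(c, cons(c, cons(c, g(c, cons(c, 0))))))), c)  →  cons(cons(b, g(c, cons(c, g(c, cons(c, 0))))), c)   [R4 at 1.2.2]
3. cons(cons(b, g(c, cons(c, g(c, cons(c, 0))))), c)  →  cons(cons(b, g(c, cons(c, 0))), c)   [R4 at 1.2]
4. cons(cons(b, g(c, cons(c, 0))), c)  →  cons(cons(b, 0), c)   [R4 at 1.2]

cons(cons(b, 0), c)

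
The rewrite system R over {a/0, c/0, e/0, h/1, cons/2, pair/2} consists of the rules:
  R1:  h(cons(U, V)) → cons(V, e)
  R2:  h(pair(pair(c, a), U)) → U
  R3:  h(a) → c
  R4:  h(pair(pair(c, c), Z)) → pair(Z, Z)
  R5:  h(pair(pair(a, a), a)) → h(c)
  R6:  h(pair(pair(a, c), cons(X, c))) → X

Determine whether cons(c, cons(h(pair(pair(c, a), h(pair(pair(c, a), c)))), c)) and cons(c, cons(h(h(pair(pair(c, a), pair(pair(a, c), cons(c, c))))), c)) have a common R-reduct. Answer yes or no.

yes — NF(t₁) = cons(c, cons(c, c)), NF(t₂) = cons(c, cons(c, c))

Reduce t₁ = cons(c, cons(h(pair(pair(c, a), h(pair(pair(c, a), c)))), c)):
1. cons(c, cons(h(pair(pair(c, a), h(pair(pair(c, a), c)))), c))  →  cons(c, cons(h(pair(pair(c, a), c)), c))   [R2 at 2.1]
2. cons(c, cons(h(pair(pair(c, a), c)), c))  →  cons(c, cons(c, c))   [R2 at 2.1]

Reduce t₂ = cons(c, cons(h(h(pair(pair(c, a), pair(pair(a, c), cons(c, c))))), c)):
1. cons(c, cons(h(h(pair(pair(c, a), pair(pair(a, c), cons(c, c))))), c))  →  cons(c, cons(h(pair(pair(a, c), cons(c, c))), c))   [R2 at 2.1.1]
2. cons(c, cons(h(pair(pair(a, c), cons(c, c))), c))  →  cons(c, cons(c, c))   [R6 at 2.1]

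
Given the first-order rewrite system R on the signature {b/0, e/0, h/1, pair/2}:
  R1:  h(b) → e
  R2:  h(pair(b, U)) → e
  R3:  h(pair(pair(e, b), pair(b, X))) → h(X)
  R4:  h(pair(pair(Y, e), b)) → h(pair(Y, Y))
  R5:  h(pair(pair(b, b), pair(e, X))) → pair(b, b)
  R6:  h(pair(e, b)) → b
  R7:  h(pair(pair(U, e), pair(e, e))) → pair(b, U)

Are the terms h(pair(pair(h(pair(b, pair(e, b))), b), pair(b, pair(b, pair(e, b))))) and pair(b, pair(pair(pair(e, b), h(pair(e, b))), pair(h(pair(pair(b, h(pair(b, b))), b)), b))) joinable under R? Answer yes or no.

Reduce t₁ = h(pair(pair(h(pair(b, pair(e, b))), b), pair(b, pair(b, pair(e, b))))):
1. h(pair(pair(h(pair(b, pair(e, b))), b), pair(b, pair(b, pair(e, b)))))  →  h(pair(pair(e, b), pair(b, pair(b, pair(e, b)))))   [R2 at 1.1.1]
2. h(pair(pair(e, b), pair(b, pair(b, pair(e, b)))))  →  h(pair(b, pair(e, b)))   [R3 at ε]
3. h(pair(b, pair(e, b)))  →  e   [R2 at ε]

Reduce t₂ = pair(b, pair(pair(pair(e, b), h(pair(e, b))), pair(h(pair(pair(b, h(pair(b, b))), b)), b))):
1. pair(b, pair(pair(pair(e, b), h(pair(e, b))), pair(h(pair(pair(b, h(pair(b, b))), b)), b)))  →  pair(b, pair(pair(pair(e, b), b), pair(h(pair(pair(b, h(pair(b, b))), b)), b)))   [R6 at 2.1.2]
2. pair(b, pair(pair(pair(e, b), b), pair(h(pair(pair(b, h(pair(b, b))), b)), b)))  →  pair(b, pair(pair(pair(e, b), b), pair(h(pair(pair(b, e), b)), b)))   [R2 at 2.2.1.1.1.2]
3. pair(b, pair(pair(pair(e, b), b), pair(h(pair(pair(b, e), b)), b)))  →  pair(b, pair(pair(pair(e, b), b), pair(h(pair(b, b)), b)))   [R4 at 2.2.1]
4. pair(b, pair(pair(pair(e, b), b), pair(h(pair(b, b)), b)))  →  pair(b, pair(pair(pair(e, b), b), pair(e, b)))   [R2 at 2.2.1]

no — NF(t₁) = e, NF(t₂) = pair(b, pair(pair(pair(e, b), b), pair(e, b)))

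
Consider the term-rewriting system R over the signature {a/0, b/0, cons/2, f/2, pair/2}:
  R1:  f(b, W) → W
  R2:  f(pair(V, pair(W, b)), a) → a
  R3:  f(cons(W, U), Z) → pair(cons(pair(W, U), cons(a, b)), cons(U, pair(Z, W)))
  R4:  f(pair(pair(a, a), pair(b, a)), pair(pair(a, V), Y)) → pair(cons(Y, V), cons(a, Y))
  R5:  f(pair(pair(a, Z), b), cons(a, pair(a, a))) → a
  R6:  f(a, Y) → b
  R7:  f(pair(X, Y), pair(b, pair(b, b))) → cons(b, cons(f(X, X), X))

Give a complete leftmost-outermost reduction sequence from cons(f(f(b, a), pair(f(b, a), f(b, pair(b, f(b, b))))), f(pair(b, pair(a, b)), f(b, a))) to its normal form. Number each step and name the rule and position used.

cons(b, a)

1. cons(f(f(b, a), pair(f(b, a), f(b, pair(b, f(b, b))))), f(pair(b, pair(a, b)), f(b, a)))  →  cons(f(a, pair(f(b, a), f(b, pair(b, f(b, b))))), f(pair(b, pair(a, b)), f(b, a)))   [R1 at 1.1]
2. cons(f(a, pair(f(b, a), f(b, pair(b, f(b, b))))), f(pair(b, pair(a, b)), f(b, a)))  →  cons(b, f(pair(b, pair(a, b)), f(b, a)))   [R6 at 1]
3. cons(b, f(pair(b, pair(a, b)), f(b, a)))  →  cons(b, f(pair(b, pair(a, b)), a))   [R1 at 2.2]
4. cons(b, f(pair(b, pair(a, b)), a))  →  cons(b, a)   [R2 at 2]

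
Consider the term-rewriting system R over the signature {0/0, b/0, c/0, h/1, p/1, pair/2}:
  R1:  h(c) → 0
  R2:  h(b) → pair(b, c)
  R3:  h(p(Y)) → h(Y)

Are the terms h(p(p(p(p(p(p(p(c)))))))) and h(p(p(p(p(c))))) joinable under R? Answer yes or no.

yes — NF(t₁) = 0, NF(t₂) = 0

Reduce t₁ = h(p(p(p(p(p(p(p(c)))))))):
1. h(p(p(p(p(p(p(p(c))))))))  →  h(p(p(p(p(p(p(c)))))))   [R3 at ε]
2. h(p(p(p(p(p(p(c)))))))  →  h(p(p(p(p(p(c))))))   [R3 at ε]
3. h(p(p(p(p(p(c))))))  →  h(p(p(p(p(c)))))   [R3 at ε]
4. h(p(p(p(p(c)))))  →  h(p(p(p(c))))   [R3 at ε]
5. h(p(p(p(c))))  →  h(p(p(c)))   [R3 at ε]
6. h(p(p(c)))  →  h(p(c))   [R3 at ε]
7. h(p(c))  →  h(c)   [R3 at ε]
8. h(c)  →  0   [R1 at ε]

Reduce t₂ = h(p(p(p(p(c))))):
1. h(p(p(p(p(c)))))  →  h(p(p(p(c))))   [R3 at ε]
2. h(p(p(p(c))))  →  h(p(p(c)))   [R3 at ε]
3. h(p(p(c)))  →  h(p(c))   [R3 at ε]
4. h(p(c))  →  h(c)   [R3 at ε]
5. h(c)  →  0   [R1 at ε]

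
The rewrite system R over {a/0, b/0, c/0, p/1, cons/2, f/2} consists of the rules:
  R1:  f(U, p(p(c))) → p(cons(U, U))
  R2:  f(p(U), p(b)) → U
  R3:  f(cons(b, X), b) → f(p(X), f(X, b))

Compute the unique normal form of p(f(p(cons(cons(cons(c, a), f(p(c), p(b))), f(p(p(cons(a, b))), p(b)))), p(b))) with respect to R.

1. p(f(p(cons(cons(cons(c, a), f(p(c), p(b))), f(p(p(cons(a, b))), p(b)))), p(b)))  →  p(cons(cons(cons(c, a), f(p(c), p(b))), f(p(p(cons(a, b))), p(b))))   [R2 at 1]
2. p(cons(cons(cons(c, a), f(p(c), p(b))), f(p(p(cons(a, b))), p(b))))  →  p(cons(cons(cons(c, a), c), f(p(p(cons(a, b))), p(b))))   [R2 at 1.1.2]
3. p(cons(cons(cons(c, a), c), f(p(p(cons(a, b))), p(b))))  →  p(cons(cons(cons(c, a), c), p(cons(a, b))))   [R2 at 1.2]

p(cons(cons(cons(c, a), c), p(cons(a, b))))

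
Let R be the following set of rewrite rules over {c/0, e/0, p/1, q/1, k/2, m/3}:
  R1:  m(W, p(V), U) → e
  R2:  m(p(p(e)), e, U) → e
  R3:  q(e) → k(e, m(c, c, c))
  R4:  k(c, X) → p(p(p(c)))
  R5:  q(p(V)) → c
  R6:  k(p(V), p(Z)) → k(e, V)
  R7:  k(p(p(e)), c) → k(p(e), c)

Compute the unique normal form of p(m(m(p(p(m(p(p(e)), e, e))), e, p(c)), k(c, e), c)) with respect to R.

p(e)

1. p(m(m(p(p(m(p(p(e)), e, e))), e, p(c)), k(c, e), c))  →  p(m(m(p(p(e)), e, p(c)), k(c, e), c))   [R2 at 1.1.1.1.1]
2. p(m(m(p(p(e)), e, p(c)), k(c, e), c))  →  p(m(e, k(c, e), c))   [R2 at 1.1]
3. p(m(e, k(c, e), c))  →  p(m(e, p(p(p(c))), c))   [R4 at 1.2]
4. p(m(e, p(p(p(c))), c))  →  p(e)   [R1 at 1]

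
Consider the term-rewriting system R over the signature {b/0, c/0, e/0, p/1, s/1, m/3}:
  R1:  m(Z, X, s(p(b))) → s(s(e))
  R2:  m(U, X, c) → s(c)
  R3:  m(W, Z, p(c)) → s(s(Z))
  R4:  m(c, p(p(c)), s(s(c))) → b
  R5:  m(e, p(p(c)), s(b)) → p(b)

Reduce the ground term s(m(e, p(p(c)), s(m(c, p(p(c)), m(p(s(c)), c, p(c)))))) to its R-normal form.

1. s(m(e, p(p(c)), s(m(c, p(p(c)), m(p(s(c)), c, p(c))))))  →  s(m(e, p(p(c)), s(m(c, p(p(c)), s(s(c))))))   [R3 at 1.3.1.3]
2. s(m(e, p(p(c)), s(m(c, p(p(c)), s(s(c))))))  →  s(m(e, p(p(c)), s(b)))   [R4 at 1.3.1]
3. s(m(e, p(p(c)), s(b)))  →  s(p(b))   [R5 at 1]

s(p(b))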